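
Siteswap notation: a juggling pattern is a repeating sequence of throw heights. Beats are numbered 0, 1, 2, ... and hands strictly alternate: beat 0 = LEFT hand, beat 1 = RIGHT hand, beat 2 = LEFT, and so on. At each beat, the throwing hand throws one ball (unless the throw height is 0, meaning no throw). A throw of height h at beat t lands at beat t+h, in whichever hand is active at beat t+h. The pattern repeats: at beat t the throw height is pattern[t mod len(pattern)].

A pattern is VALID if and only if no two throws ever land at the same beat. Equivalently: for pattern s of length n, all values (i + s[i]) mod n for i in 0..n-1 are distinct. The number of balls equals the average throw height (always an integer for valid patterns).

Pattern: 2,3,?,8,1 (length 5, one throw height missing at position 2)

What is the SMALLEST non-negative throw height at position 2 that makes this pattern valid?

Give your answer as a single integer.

Answer: 1

Derivation:
i=0: (0 + 2) mod 5 = 2
i=1: (1 + 3) mod 5 = 4
i=2: s[i]=? (unknown)
i=3: (3 + 8) mod 5 = 1
i=4: (4 + 1) mod 5 = 0
Known residues: [0, 1, 2, 4]; need a permutation of 0..4, so missing residue r = 3
Need (2 + s) mod 5 = 3; smallest s = (3 - 2) mod 5 = 1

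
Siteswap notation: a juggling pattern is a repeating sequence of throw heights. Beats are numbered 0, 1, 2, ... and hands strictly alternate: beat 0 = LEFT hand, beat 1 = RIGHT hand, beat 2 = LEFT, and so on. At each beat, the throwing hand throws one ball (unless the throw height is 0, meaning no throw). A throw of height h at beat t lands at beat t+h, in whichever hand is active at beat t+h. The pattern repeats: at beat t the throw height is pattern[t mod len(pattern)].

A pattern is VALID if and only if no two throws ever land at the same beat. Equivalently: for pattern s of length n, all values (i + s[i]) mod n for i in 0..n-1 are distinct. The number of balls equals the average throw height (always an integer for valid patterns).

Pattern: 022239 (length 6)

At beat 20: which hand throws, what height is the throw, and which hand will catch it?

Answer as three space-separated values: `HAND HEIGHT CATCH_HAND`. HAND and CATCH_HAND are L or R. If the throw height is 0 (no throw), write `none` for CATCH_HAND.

Beat 20: 20 mod 2 = 0, so hand = L
Throw height = pattern[20 mod 6] = pattern[2] = 2
Lands at beat 20+2=22, 22 mod 2 = 0, so catch hand = L

Answer: L 2 L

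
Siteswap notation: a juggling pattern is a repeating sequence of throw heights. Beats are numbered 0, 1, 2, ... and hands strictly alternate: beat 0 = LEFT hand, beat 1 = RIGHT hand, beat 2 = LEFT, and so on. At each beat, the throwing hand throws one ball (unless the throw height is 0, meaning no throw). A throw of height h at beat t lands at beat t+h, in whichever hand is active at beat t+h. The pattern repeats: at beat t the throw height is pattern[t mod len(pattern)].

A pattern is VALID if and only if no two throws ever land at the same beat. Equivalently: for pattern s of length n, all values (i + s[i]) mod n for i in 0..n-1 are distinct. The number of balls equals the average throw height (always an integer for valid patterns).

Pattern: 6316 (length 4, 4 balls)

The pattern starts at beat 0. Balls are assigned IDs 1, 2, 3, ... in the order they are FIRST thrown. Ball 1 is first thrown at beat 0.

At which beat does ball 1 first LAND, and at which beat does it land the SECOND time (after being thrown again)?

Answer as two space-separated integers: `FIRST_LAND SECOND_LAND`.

Answer: 6 7

Derivation:
Beat 0 (L): throw ball1 h=6 -> lands@6:L; in-air after throw: [b1@6:L]
Beat 1 (R): throw ball2 h=3 -> lands@4:L; in-air after throw: [b2@4:L b1@6:L]
Beat 2 (L): throw ball3 h=1 -> lands@3:R; in-air after throw: [b3@3:R b2@4:L b1@6:L]
Beat 3 (R): throw ball3 h=6 -> lands@9:R; in-air after throw: [b2@4:L b1@6:L b3@9:R]
Beat 4 (L): throw ball2 h=6 -> lands@10:L; in-air after throw: [b1@6:L b3@9:R b2@10:L]
Beat 5 (R): throw ball4 h=3 -> lands@8:L; in-air after throw: [b1@6:L b4@8:L b3@9:R b2@10:L]
Beat 6 (L): throw ball1 h=1 -> lands@7:R; in-air after throw: [b1@7:R b4@8:L b3@9:R b2@10:L]
Beat 7 (R): throw ball1 h=6 -> lands@13:R; in-air after throw: [b4@8:L b3@9:R b2@10:L b1@13:R]
Ball 1: thrown@0 h=6 -> first land @6; rethrown@6 h=1 -> second land @7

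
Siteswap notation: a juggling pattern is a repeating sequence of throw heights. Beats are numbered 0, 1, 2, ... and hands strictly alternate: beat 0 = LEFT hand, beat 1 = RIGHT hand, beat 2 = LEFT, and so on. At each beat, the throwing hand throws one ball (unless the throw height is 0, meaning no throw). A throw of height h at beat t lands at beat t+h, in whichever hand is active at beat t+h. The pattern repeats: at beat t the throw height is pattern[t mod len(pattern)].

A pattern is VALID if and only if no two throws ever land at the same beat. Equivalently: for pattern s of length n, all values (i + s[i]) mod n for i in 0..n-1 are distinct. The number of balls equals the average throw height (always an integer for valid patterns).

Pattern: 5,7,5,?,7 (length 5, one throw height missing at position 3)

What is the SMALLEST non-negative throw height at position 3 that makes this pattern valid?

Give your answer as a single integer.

Answer: 1

Derivation:
i=0: (0 + 5) mod 5 = 0
i=1: (1 + 7) mod 5 = 3
i=2: (2 + 5) mod 5 = 2
i=3: s[i]=? (unknown)
i=4: (4 + 7) mod 5 = 1
Known residues: [0, 1, 2, 3]; need a permutation of 0..4, so missing residue r = 4
Need (3 + s) mod 5 = 4; smallest s = (4 - 3) mod 5 = 1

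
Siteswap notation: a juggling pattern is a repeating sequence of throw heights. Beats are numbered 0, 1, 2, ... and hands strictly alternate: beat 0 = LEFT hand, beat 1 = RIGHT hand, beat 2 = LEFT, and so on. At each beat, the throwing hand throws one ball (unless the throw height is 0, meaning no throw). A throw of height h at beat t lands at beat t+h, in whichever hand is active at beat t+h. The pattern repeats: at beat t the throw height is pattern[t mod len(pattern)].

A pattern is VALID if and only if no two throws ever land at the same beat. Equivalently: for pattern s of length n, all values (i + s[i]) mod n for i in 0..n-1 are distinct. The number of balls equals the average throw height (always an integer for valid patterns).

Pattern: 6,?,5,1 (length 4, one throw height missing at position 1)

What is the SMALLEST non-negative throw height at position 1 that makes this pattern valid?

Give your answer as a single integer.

Answer: 0

Derivation:
i=0: (0 + 6) mod 4 = 2
i=1: s[i]=? (unknown)
i=2: (2 + 5) mod 4 = 3
i=3: (3 + 1) mod 4 = 0
Known residues: [0, 2, 3]; need a permutation of 0..3, so missing residue r = 1
Need (1 + s) mod 4 = 1; smallest s = (1 - 1) mod 4 = 0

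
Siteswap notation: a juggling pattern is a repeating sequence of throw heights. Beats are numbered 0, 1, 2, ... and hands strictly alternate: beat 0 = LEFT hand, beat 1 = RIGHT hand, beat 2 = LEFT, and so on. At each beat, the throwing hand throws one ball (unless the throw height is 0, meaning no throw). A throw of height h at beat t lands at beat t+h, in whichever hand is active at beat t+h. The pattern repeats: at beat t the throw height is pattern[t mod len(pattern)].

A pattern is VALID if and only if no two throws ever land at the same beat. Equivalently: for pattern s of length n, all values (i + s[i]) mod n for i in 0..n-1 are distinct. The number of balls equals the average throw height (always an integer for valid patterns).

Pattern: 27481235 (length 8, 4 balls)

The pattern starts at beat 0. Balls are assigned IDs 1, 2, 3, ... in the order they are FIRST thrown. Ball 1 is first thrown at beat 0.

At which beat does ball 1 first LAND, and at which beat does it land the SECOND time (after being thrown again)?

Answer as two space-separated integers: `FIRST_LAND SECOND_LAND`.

Beat 0 (L): throw ball1 h=2 -> lands@2:L; in-air after throw: [b1@2:L]
Beat 1 (R): throw ball2 h=7 -> lands@8:L; in-air after throw: [b1@2:L b2@8:L]
Beat 2 (L): throw ball1 h=4 -> lands@6:L; in-air after throw: [b1@6:L b2@8:L]
Beat 3 (R): throw ball3 h=8 -> lands@11:R; in-air after throw: [b1@6:L b2@8:L b3@11:R]
Beat 4 (L): throw ball4 h=1 -> lands@5:R; in-air after throw: [b4@5:R b1@6:L b2@8:L b3@11:R]
Beat 5 (R): throw ball4 h=2 -> lands@7:R; in-air after throw: [b1@6:L b4@7:R b2@8:L b3@11:R]
Beat 6 (L): throw ball1 h=3 -> lands@9:R; in-air after throw: [b4@7:R b2@8:L b1@9:R b3@11:R]
Ball 1: thrown@0 h=2 -> first land @2; rethrown@2 h=4 -> second land @6

Answer: 2 6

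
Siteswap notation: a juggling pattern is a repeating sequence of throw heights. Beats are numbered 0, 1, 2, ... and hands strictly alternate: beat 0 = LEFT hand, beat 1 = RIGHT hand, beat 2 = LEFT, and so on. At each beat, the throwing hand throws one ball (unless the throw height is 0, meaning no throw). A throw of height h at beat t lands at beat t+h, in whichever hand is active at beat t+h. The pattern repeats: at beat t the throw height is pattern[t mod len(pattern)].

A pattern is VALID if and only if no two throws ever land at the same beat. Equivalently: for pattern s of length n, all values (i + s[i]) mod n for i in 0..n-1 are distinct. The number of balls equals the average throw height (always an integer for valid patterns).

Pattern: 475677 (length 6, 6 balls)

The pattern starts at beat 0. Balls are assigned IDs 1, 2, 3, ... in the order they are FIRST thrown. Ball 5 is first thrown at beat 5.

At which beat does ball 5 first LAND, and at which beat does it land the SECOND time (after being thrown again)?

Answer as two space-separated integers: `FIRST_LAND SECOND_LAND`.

Beat 0 (L): throw ball1 h=4 -> lands@4:L; in-air after throw: [b1@4:L]
Beat 1 (R): throw ball2 h=7 -> lands@8:L; in-air after throw: [b1@4:L b2@8:L]
Beat 2 (L): throw ball3 h=5 -> lands@7:R; in-air after throw: [b1@4:L b3@7:R b2@8:L]
Beat 3 (R): throw ball4 h=6 -> lands@9:R; in-air after throw: [b1@4:L b3@7:R b2@8:L b4@9:R]
Beat 4 (L): throw ball1 h=7 -> lands@11:R; in-air after throw: [b3@7:R b2@8:L b4@9:R b1@11:R]
Beat 5 (R): throw ball5 h=7 -> lands@12:L; in-air after throw: [b3@7:R b2@8:L b4@9:R b1@11:R b5@12:L]
Beat 6 (L): throw ball6 h=4 -> lands@10:L; in-air after throw: [b3@7:R b2@8:L b4@9:R b6@10:L b1@11:R b5@12:L]
Beat 7 (R): throw ball3 h=7 -> lands@14:L; in-air after throw: [b2@8:L b4@9:R b6@10:L b1@11:R b5@12:L b3@14:L]
Beat 8 (L): throw ball2 h=5 -> lands@13:R; in-air after throw: [b4@9:R b6@10:L b1@11:R b5@12:L b2@13:R b3@14:L]
Beat 9 (R): throw ball4 h=6 -> lands@15:R; in-air after throw: [b6@10:L b1@11:R b5@12:L b2@13:R b3@14:L b4@15:R]
Beat 10 (L): throw ball6 h=7 -> lands@17:R; in-air after throw: [b1@11:R b5@12:L b2@13:R b3@14:L b4@15:R b6@17:R]
Beat 11 (R): throw ball1 h=7 -> lands@18:L; in-air after throw: [b5@12:L b2@13:R b3@14:L b4@15:R b6@17:R b1@18:L]
Beat 12 (L): throw ball5 h=4 -> lands@16:L; in-air after throw: [b2@13:R b3@14:L b4@15:R b5@16:L b6@17:R b1@18:L]
Ball 5: thrown@5 h=7 -> first land @12; rethrown@12 h=4 -> second land @16

Answer: 12 16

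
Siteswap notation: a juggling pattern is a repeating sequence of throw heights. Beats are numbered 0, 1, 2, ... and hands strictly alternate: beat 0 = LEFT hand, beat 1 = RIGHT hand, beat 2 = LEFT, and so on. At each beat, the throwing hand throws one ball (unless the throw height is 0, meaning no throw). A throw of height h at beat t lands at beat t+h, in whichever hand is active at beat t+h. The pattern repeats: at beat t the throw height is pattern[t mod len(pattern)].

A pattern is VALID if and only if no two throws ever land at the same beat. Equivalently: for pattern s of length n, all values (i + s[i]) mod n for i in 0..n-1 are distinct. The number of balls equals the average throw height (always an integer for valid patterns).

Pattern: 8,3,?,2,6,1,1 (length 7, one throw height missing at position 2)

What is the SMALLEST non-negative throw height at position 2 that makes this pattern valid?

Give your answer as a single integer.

Answer: 0

Derivation:
i=0: (0 + 8) mod 7 = 1
i=1: (1 + 3) mod 7 = 4
i=2: s[i]=? (unknown)
i=3: (3 + 2) mod 7 = 5
i=4: (4 + 6) mod 7 = 3
i=5: (5 + 1) mod 7 = 6
i=6: (6 + 1) mod 7 = 0
Known residues: [0, 1, 3, 4, 5, 6]; need a permutation of 0..6, so missing residue r = 2
Need (2 + s) mod 7 = 2; smallest s = (2 - 2) mod 7 = 0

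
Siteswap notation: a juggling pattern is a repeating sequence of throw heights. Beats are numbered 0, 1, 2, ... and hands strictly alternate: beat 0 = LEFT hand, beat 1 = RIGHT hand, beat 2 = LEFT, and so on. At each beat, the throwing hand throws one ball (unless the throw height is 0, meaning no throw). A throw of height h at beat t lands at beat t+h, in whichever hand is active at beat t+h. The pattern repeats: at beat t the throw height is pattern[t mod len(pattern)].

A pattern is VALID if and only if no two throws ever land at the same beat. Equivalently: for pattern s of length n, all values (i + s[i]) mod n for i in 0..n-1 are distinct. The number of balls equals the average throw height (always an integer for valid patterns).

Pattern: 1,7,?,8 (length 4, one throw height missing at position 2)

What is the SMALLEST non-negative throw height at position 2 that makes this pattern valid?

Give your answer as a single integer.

i=0: (0 + 1) mod 4 = 1
i=1: (1 + 7) mod 4 = 0
i=2: s[i]=? (unknown)
i=3: (3 + 8) mod 4 = 3
Known residues: [0, 1, 3]; need a permutation of 0..3, so missing residue r = 2
Need (2 + s) mod 4 = 2; smallest s = (2 - 2) mod 4 = 0

Answer: 0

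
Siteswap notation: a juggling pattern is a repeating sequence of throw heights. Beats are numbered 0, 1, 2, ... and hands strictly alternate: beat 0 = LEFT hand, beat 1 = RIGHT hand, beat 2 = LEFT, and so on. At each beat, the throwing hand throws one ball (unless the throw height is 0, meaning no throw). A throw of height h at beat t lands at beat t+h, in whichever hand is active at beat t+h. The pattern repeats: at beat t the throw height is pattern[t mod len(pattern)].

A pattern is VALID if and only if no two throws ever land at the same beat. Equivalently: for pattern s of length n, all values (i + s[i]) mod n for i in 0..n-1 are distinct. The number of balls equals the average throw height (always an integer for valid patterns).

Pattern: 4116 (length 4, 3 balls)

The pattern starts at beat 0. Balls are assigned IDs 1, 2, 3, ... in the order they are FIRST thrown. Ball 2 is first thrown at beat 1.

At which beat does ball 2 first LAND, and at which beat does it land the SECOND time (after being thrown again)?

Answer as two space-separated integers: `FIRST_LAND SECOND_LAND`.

Beat 0 (L): throw ball1 h=4 -> lands@4:L; in-air after throw: [b1@4:L]
Beat 1 (R): throw ball2 h=1 -> lands@2:L; in-air after throw: [b2@2:L b1@4:L]
Beat 2 (L): throw ball2 h=1 -> lands@3:R; in-air after throw: [b2@3:R b1@4:L]
Beat 3 (R): throw ball2 h=6 -> lands@9:R; in-air after throw: [b1@4:L b2@9:R]
Ball 2: thrown@1 h=1 -> first land @2; rethrown@2 h=1 -> second land @3

Answer: 2 3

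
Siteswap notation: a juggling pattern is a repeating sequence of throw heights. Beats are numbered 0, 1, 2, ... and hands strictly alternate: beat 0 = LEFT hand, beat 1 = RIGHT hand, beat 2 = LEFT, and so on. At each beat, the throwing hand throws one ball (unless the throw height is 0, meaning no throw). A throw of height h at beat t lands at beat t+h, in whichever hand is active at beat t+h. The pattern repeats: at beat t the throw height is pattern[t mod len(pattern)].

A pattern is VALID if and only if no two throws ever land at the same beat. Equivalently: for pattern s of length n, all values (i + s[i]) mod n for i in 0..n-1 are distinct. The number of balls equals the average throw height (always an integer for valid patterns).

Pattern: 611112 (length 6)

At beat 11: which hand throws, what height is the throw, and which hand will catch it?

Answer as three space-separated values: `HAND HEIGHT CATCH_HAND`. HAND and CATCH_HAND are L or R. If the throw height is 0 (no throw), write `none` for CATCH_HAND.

Answer: R 2 R

Derivation:
Beat 11: 11 mod 2 = 1, so hand = R
Throw height = pattern[11 mod 6] = pattern[5] = 2
Lands at beat 11+2=13, 13 mod 2 = 1, so catch hand = R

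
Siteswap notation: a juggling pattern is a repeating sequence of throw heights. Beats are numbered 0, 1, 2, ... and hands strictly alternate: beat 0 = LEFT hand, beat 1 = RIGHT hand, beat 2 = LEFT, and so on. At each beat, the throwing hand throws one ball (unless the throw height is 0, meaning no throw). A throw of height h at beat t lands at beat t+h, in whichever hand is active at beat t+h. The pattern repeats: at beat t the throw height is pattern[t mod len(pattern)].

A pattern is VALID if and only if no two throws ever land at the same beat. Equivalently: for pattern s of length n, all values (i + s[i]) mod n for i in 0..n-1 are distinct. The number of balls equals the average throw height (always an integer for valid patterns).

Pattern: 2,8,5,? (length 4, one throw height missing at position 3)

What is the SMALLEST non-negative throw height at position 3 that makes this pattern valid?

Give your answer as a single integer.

Answer: 1

Derivation:
i=0: (0 + 2) mod 4 = 2
i=1: (1 + 8) mod 4 = 1
i=2: (2 + 5) mod 4 = 3
i=3: s[i]=? (unknown)
Known residues: [1, 2, 3]; need a permutation of 0..3, so missing residue r = 0
Need (3 + s) mod 4 = 0; smallest s = (0 - 3) mod 4 = 1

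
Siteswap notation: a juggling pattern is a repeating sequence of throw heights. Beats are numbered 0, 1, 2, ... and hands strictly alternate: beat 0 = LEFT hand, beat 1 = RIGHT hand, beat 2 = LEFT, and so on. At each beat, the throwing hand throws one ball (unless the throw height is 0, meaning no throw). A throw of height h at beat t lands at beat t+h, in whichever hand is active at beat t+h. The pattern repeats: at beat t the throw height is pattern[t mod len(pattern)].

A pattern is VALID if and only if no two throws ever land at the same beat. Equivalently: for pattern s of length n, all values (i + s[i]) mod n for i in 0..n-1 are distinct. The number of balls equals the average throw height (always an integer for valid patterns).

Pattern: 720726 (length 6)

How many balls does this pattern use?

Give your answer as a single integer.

Pattern = [7, 2, 0, 7, 2, 6], length n = 6
  position 0: throw height = 7, running sum = 7
  position 1: throw height = 2, running sum = 9
  position 2: throw height = 0, running sum = 9
  position 3: throw height = 7, running sum = 16
  position 4: throw height = 2, running sum = 18
  position 5: throw height = 6, running sum = 24
Total sum = 24; balls = sum / n = 24 / 6 = 4

Answer: 4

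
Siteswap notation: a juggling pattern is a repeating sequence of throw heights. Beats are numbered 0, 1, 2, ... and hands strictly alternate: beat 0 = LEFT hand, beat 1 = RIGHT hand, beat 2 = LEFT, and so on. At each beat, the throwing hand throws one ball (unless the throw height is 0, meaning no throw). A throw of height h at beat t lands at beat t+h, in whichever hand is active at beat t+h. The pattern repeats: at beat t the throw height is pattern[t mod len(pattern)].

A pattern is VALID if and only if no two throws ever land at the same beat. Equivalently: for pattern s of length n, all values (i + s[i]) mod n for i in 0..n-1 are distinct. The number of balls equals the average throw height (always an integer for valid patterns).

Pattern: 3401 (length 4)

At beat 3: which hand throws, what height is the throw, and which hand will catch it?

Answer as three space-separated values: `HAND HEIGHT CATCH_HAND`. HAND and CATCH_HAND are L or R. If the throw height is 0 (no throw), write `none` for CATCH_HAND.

Beat 3: 3 mod 2 = 1, so hand = R
Throw height = pattern[3 mod 4] = pattern[3] = 1
Lands at beat 3+1=4, 4 mod 2 = 0, so catch hand = L

Answer: R 1 L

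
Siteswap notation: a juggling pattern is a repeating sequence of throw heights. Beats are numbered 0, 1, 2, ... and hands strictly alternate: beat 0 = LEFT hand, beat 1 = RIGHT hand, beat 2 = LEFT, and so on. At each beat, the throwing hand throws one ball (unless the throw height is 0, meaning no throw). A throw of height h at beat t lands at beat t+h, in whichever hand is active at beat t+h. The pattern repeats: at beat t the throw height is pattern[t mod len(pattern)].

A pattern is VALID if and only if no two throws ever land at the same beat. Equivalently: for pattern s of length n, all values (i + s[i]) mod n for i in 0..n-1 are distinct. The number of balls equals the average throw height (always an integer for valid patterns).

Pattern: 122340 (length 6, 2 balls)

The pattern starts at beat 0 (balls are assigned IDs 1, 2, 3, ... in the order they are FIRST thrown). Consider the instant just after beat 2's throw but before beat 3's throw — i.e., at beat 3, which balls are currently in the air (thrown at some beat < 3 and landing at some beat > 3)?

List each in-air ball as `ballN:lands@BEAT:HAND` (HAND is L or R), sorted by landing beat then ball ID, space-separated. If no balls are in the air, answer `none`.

Beat 0 (L): throw ball1 h=1 -> lands@1:R; in-air after throw: [b1@1:R]
Beat 1 (R): throw ball1 h=2 -> lands@3:R; in-air after throw: [b1@3:R]
Beat 2 (L): throw ball2 h=2 -> lands@4:L; in-air after throw: [b1@3:R b2@4:L]
Beat 3 (R): throw ball1 h=3 -> lands@6:L; in-air after throw: [b2@4:L b1@6:L]

Answer: ball2:lands@4:L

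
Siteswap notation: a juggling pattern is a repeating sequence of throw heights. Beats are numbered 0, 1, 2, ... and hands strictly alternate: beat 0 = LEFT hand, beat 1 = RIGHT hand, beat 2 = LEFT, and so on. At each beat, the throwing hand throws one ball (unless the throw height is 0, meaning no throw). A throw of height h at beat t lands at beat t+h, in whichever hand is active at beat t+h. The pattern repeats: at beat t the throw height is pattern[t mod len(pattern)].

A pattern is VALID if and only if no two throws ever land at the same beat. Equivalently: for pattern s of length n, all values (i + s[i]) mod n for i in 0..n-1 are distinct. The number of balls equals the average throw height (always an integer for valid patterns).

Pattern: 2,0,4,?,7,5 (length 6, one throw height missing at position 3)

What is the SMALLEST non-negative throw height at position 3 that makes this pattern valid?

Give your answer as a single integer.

Answer: 0

Derivation:
i=0: (0 + 2) mod 6 = 2
i=1: (1 + 0) mod 6 = 1
i=2: (2 + 4) mod 6 = 0
i=3: s[i]=? (unknown)
i=4: (4 + 7) mod 6 = 5
i=5: (5 + 5) mod 6 = 4
Known residues: [0, 1, 2, 4, 5]; need a permutation of 0..5, so missing residue r = 3
Need (3 + s) mod 6 = 3; smallest s = (3 - 3) mod 6 = 0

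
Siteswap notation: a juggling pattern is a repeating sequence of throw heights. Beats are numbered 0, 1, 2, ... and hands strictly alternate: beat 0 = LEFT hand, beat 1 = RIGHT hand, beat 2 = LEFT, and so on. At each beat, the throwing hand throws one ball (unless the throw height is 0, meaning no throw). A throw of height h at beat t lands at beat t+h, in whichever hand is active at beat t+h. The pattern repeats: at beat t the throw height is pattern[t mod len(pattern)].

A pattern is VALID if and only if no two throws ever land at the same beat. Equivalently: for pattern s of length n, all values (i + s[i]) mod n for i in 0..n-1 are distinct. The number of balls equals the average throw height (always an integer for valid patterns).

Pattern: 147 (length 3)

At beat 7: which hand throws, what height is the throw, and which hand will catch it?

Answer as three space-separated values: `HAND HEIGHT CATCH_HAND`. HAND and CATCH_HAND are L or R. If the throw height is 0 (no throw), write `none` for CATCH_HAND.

Beat 7: 7 mod 2 = 1, so hand = R
Throw height = pattern[7 mod 3] = pattern[1] = 4
Lands at beat 7+4=11, 11 mod 2 = 1, so catch hand = R

Answer: R 4 R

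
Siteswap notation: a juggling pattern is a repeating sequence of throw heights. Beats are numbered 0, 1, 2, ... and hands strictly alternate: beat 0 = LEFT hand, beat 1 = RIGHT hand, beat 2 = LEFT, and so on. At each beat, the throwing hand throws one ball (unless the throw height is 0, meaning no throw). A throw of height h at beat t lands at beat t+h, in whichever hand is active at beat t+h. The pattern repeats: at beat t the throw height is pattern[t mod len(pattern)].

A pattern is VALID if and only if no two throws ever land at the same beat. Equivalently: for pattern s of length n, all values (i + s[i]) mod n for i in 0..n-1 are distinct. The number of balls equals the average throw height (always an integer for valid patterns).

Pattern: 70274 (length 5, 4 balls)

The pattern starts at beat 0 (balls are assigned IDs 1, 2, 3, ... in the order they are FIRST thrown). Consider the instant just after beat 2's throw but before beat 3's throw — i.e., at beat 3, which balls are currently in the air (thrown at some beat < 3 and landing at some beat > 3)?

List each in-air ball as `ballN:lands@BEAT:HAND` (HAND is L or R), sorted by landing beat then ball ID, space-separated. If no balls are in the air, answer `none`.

Answer: ball2:lands@4:L ball1:lands@7:R

Derivation:
Beat 0 (L): throw ball1 h=7 -> lands@7:R; in-air after throw: [b1@7:R]
Beat 2 (L): throw ball2 h=2 -> lands@4:L; in-air after throw: [b2@4:L b1@7:R]
Beat 3 (R): throw ball3 h=7 -> lands@10:L; in-air after throw: [b2@4:L b1@7:R b3@10:L]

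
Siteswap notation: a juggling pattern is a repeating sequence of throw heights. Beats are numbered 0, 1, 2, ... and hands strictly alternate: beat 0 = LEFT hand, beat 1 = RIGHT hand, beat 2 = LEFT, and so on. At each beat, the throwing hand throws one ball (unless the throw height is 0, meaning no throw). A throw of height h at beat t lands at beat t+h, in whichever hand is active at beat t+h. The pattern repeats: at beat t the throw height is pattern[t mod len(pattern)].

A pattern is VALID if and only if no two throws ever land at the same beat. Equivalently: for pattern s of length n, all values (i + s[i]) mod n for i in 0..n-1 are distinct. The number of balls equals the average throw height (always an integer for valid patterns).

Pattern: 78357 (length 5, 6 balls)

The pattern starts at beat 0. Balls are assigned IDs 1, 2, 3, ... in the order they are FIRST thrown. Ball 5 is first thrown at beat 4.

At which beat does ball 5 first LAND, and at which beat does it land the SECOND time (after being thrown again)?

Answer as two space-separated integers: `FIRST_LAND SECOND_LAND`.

Answer: 11 19

Derivation:
Beat 0 (L): throw ball1 h=7 -> lands@7:R; in-air after throw: [b1@7:R]
Beat 1 (R): throw ball2 h=8 -> lands@9:R; in-air after throw: [b1@7:R b2@9:R]
Beat 2 (L): throw ball3 h=3 -> lands@5:R; in-air after throw: [b3@5:R b1@7:R b2@9:R]
Beat 3 (R): throw ball4 h=5 -> lands@8:L; in-air after throw: [b3@5:R b1@7:R b4@8:L b2@9:R]
Beat 4 (L): throw ball5 h=7 -> lands@11:R; in-air after throw: [b3@5:R b1@7:R b4@8:L b2@9:R b5@11:R]
Beat 5 (R): throw ball3 h=7 -> lands@12:L; in-air after throw: [b1@7:R b4@8:L b2@9:R b5@11:R b3@12:L]
Beat 6 (L): throw ball6 h=8 -> lands@14:L; in-air after throw: [b1@7:R b4@8:L b2@9:R b5@11:R b3@12:L b6@14:L]
Beat 7 (R): throw ball1 h=3 -> lands@10:L; in-air after throw: [b4@8:L b2@9:R b1@10:L b5@11:R b3@12:L b6@14:L]
Beat 8 (L): throw ball4 h=5 -> lands@13:R; in-air after throw: [b2@9:R b1@10:L b5@11:R b3@12:L b4@13:R b6@14:L]
Beat 9 (R): throw ball2 h=7 -> lands@16:L; in-air after throw: [b1@10:L b5@11:R b3@12:L b4@13:R b6@14:L b2@16:L]
Beat 10 (L): throw ball1 h=7 -> lands@17:R; in-air after throw: [b5@11:R b3@12:L b4@13:R b6@14:L b2@16:L b1@17:R]
Beat 11 (R): throw ball5 h=8 -> lands@19:R; in-air after throw: [b3@12:L b4@13:R b6@14:L b2@16:L b1@17:R b5@19:R]
Beat 12 (L): throw ball3 h=3 -> lands@15:R; in-air after throw: [b4@13:R b6@14:L b3@15:R b2@16:L b1@17:R b5@19:R]
Beat 13 (R): throw ball4 h=5 -> lands@18:L; in-air after throw: [b6@14:L b3@15:R b2@16:L b1@17:R b4@18:L b5@19:R]
Beat 14 (L): throw ball6 h=7 -> lands@21:R; in-air after throw: [b3@15:R b2@16:L b1@17:R b4@18:L b5@19:R b6@21:R]
Beat 15 (R): throw ball3 h=7 -> lands@22:L; in-air after throw: [b2@16:L b1@17:R b4@18:L b5@19:R b6@21:R b3@22:L]
Beat 16 (L): throw ball2 h=8 -> lands@24:L; in-air after throw: [b1@17:R b4@18:L b5@19:R b6@21:R b3@22:L b2@24:L]
Beat 17 (R): throw ball1 h=3 -> lands@20:L; in-air after throw: [b4@18:L b5@19:R b1@20:L b6@21:R b3@22:L b2@24:L]
Beat 18 (L): throw ball4 h=5 -> lands@23:R; in-air after throw: [b5@19:R b1@20:L b6@21:R b3@22:L b4@23:R b2@24:L]
Beat 19 (R): throw ball5 h=7 -> lands@26:L; in-air after throw: [b1@20:L b6@21:R b3@22:L b4@23:R b2@24:L b5@26:L]
Ball 5: thrown@4 h=7 -> first land @11; rethrown@11 h=8 -> second land @19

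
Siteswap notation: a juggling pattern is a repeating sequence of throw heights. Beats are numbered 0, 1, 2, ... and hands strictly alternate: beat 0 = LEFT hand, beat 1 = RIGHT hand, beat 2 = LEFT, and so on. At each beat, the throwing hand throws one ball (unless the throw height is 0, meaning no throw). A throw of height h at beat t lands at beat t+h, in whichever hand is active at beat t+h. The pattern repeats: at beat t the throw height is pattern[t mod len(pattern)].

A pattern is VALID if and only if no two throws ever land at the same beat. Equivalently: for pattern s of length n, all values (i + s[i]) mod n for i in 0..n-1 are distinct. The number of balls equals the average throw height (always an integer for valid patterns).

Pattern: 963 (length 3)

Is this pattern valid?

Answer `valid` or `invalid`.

i=0: (i + s[i]) mod n = (0 + 9) mod 3 = 0
i=1: (i + s[i]) mod n = (1 + 6) mod 3 = 1
i=2: (i + s[i]) mod n = (2 + 3) mod 3 = 2
Residues: [0, 1, 2], distinct: True

Answer: valid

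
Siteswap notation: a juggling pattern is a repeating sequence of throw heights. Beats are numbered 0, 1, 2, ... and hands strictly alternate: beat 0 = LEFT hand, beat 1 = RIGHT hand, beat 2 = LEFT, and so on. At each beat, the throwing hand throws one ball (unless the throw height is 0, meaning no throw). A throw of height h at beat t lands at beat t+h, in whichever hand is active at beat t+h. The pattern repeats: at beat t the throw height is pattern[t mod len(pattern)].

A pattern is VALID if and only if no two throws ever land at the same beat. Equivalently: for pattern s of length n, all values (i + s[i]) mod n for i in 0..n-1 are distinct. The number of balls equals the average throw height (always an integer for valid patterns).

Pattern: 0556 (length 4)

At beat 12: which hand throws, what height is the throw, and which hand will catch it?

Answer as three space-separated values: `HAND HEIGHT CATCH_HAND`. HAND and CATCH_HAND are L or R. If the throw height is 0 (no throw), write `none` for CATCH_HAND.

Beat 12: 12 mod 2 = 0, so hand = L
Throw height = pattern[12 mod 4] = pattern[0] = 0

Answer: L 0 none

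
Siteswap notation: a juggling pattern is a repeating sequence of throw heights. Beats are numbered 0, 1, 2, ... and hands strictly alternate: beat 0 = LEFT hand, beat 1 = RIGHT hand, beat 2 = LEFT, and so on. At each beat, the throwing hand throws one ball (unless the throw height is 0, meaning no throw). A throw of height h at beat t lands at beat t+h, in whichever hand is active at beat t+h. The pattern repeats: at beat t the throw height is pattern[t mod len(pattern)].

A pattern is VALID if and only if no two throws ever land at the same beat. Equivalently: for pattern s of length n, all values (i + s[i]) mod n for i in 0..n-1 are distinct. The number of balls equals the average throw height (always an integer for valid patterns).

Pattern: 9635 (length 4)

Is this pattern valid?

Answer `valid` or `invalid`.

Answer: invalid

Derivation:
i=0: (i + s[i]) mod n = (0 + 9) mod 4 = 1
i=1: (i + s[i]) mod n = (1 + 6) mod 4 = 3
i=2: (i + s[i]) mod n = (2 + 3) mod 4 = 1
i=3: (i + s[i]) mod n = (3 + 5) mod 4 = 0
Residues: [1, 3, 1, 0], distinct: False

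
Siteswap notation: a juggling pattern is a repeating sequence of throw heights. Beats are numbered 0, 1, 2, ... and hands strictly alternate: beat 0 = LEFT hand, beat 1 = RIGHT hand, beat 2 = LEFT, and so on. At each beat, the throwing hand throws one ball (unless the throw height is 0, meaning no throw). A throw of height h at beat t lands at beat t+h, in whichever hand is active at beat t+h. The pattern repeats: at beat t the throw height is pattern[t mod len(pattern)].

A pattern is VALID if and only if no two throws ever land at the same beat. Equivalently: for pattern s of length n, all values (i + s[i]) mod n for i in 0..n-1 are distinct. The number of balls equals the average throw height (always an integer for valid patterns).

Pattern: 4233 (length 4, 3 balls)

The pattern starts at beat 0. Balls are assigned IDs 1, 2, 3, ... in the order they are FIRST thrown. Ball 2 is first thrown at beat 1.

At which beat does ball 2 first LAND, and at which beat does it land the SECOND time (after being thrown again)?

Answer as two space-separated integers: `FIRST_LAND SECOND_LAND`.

Answer: 3 6

Derivation:
Beat 0 (L): throw ball1 h=4 -> lands@4:L; in-air after throw: [b1@4:L]
Beat 1 (R): throw ball2 h=2 -> lands@3:R; in-air after throw: [b2@3:R b1@4:L]
Beat 2 (L): throw ball3 h=3 -> lands@5:R; in-air after throw: [b2@3:R b1@4:L b3@5:R]
Beat 3 (R): throw ball2 h=3 -> lands@6:L; in-air after throw: [b1@4:L b3@5:R b2@6:L]
Beat 4 (L): throw ball1 h=4 -> lands@8:L; in-air after throw: [b3@5:R b2@6:L b1@8:L]
Beat 5 (R): throw ball3 h=2 -> lands@7:R; in-air after throw: [b2@6:L b3@7:R b1@8:L]
Beat 6 (L): throw ball2 h=3 -> lands@9:R; in-air after throw: [b3@7:R b1@8:L b2@9:R]
Ball 2: thrown@1 h=2 -> first land @3; rethrown@3 h=3 -> second land @6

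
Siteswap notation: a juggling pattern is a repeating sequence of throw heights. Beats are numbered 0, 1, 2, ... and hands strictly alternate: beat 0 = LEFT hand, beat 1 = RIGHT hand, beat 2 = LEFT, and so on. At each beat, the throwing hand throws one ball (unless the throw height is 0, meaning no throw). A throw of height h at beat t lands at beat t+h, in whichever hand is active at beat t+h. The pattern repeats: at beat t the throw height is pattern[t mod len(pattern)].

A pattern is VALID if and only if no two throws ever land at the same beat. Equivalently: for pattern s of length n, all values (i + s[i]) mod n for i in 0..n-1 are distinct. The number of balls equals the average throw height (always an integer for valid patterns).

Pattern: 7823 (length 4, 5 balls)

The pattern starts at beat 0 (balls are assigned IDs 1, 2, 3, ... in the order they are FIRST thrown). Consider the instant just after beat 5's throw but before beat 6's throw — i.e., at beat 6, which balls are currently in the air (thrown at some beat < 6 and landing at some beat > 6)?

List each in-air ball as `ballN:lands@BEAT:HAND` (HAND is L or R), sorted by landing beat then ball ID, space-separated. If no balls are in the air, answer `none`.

Beat 0 (L): throw ball1 h=7 -> lands@7:R; in-air after throw: [b1@7:R]
Beat 1 (R): throw ball2 h=8 -> lands@9:R; in-air after throw: [b1@7:R b2@9:R]
Beat 2 (L): throw ball3 h=2 -> lands@4:L; in-air after throw: [b3@4:L b1@7:R b2@9:R]
Beat 3 (R): throw ball4 h=3 -> lands@6:L; in-air after throw: [b3@4:L b4@6:L b1@7:R b2@9:R]
Beat 4 (L): throw ball3 h=7 -> lands@11:R; in-air after throw: [b4@6:L b1@7:R b2@9:R b3@11:R]
Beat 5 (R): throw ball5 h=8 -> lands@13:R; in-air after throw: [b4@6:L b1@7:R b2@9:R b3@11:R b5@13:R]
Beat 6 (L): throw ball4 h=2 -> lands@8:L; in-air after throw: [b1@7:R b4@8:L b2@9:R b3@11:R b5@13:R]

Answer: ball1:lands@7:R ball2:lands@9:R ball3:lands@11:R ball5:lands@13:R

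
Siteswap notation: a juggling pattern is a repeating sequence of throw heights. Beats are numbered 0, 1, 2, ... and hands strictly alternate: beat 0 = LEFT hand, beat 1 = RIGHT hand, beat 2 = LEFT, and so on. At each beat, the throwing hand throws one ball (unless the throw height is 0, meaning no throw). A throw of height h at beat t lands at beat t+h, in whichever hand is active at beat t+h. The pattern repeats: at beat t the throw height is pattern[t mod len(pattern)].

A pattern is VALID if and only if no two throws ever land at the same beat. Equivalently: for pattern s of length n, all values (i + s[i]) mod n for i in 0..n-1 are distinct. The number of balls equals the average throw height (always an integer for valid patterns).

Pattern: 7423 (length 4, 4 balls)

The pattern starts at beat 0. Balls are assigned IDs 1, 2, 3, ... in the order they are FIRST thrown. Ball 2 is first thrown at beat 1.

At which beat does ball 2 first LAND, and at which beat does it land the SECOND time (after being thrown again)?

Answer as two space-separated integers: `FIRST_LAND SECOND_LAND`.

Beat 0 (L): throw ball1 h=7 -> lands@7:R; in-air after throw: [b1@7:R]
Beat 1 (R): throw ball2 h=4 -> lands@5:R; in-air after throw: [b2@5:R b1@7:R]
Beat 2 (L): throw ball3 h=2 -> lands@4:L; in-air after throw: [b3@4:L b2@5:R b1@7:R]
Beat 3 (R): throw ball4 h=3 -> lands@6:L; in-air after throw: [b3@4:L b2@5:R b4@6:L b1@7:R]
Beat 4 (L): throw ball3 h=7 -> lands@11:R; in-air after throw: [b2@5:R b4@6:L b1@7:R b3@11:R]
Beat 5 (R): throw ball2 h=4 -> lands@9:R; in-air after throw: [b4@6:L b1@7:R b2@9:R b3@11:R]
Beat 6 (L): throw ball4 h=2 -> lands@8:L; in-air after throw: [b1@7:R b4@8:L b2@9:R b3@11:R]
Beat 7 (R): throw ball1 h=3 -> lands@10:L; in-air after throw: [b4@8:L b2@9:R b1@10:L b3@11:R]
Beat 8 (L): throw ball4 h=7 -> lands@15:R; in-air after throw: [b2@9:R b1@10:L b3@11:R b4@15:R]
Beat 9 (R): throw ball2 h=4 -> lands@13:R; in-air after throw: [b1@10:L b3@11:R b2@13:R b4@15:R]
Ball 2: thrown@1 h=4 -> first land @5; rethrown@5 h=4 -> second land @9

Answer: 5 9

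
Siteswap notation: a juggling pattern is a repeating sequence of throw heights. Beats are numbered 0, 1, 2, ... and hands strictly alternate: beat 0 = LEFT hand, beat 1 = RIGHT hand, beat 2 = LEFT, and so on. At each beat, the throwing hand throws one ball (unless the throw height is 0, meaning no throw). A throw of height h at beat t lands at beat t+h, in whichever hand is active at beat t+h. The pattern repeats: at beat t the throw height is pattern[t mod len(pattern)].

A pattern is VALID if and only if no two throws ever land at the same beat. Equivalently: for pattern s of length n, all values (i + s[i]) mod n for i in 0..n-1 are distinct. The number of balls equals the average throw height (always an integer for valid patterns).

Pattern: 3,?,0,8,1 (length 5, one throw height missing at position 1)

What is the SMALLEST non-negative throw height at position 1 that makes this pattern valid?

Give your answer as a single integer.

i=0: (0 + 3) mod 5 = 3
i=1: s[i]=? (unknown)
i=2: (2 + 0) mod 5 = 2
i=3: (3 + 8) mod 5 = 1
i=4: (4 + 1) mod 5 = 0
Known residues: [0, 1, 2, 3]; need a permutation of 0..4, so missing residue r = 4
Need (1 + s) mod 5 = 4; smallest s = (4 - 1) mod 5 = 3

Answer: 3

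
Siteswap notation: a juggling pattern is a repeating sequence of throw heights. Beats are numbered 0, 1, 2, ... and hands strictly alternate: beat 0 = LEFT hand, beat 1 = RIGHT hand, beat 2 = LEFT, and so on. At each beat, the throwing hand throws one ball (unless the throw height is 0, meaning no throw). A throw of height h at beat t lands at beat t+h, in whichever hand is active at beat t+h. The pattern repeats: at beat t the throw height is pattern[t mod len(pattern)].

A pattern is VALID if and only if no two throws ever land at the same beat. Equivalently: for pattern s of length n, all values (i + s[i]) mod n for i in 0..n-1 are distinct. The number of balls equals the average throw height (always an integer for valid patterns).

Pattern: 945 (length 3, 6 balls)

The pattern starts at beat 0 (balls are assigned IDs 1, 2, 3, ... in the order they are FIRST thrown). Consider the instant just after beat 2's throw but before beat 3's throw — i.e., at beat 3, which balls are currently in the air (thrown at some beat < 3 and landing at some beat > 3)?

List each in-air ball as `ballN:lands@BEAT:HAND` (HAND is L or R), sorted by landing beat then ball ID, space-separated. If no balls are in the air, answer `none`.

Beat 0 (L): throw ball1 h=9 -> lands@9:R; in-air after throw: [b1@9:R]
Beat 1 (R): throw ball2 h=4 -> lands@5:R; in-air after throw: [b2@5:R b1@9:R]
Beat 2 (L): throw ball3 h=5 -> lands@7:R; in-air after throw: [b2@5:R b3@7:R b1@9:R]
Beat 3 (R): throw ball4 h=9 -> lands@12:L; in-air after throw: [b2@5:R b3@7:R b1@9:R b4@12:L]

Answer: ball2:lands@5:R ball3:lands@7:R ball1:lands@9:R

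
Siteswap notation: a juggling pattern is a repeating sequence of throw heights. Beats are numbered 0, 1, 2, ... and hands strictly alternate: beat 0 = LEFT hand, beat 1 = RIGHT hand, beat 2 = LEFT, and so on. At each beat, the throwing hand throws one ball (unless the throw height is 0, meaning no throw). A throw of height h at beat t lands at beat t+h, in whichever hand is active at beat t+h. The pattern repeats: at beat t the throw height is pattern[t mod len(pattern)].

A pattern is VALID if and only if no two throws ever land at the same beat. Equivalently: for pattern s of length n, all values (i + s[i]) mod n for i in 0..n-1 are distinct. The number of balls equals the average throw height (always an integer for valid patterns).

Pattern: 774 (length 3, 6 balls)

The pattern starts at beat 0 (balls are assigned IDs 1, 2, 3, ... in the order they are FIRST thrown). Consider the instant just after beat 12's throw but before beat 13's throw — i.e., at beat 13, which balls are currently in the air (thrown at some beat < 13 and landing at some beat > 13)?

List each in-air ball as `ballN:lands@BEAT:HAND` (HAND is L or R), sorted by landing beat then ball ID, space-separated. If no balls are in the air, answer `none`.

Answer: ball1:lands@14:L ball5:lands@15:R ball6:lands@16:L ball4:lands@17:R ball2:lands@19:R

Derivation:
Beat 0 (L): throw ball1 h=7 -> lands@7:R; in-air after throw: [b1@7:R]
Beat 1 (R): throw ball2 h=7 -> lands@8:L; in-air after throw: [b1@7:R b2@8:L]
Beat 2 (L): throw ball3 h=4 -> lands@6:L; in-air after throw: [b3@6:L b1@7:R b2@8:L]
Beat 3 (R): throw ball4 h=7 -> lands@10:L; in-air after throw: [b3@6:L b1@7:R b2@8:L b4@10:L]
Beat 4 (L): throw ball5 h=7 -> lands@11:R; in-air after throw: [b3@6:L b1@7:R b2@8:L b4@10:L b5@11:R]
Beat 5 (R): throw ball6 h=4 -> lands@9:R; in-air after throw: [b3@6:L b1@7:R b2@8:L b6@9:R b4@10:L b5@11:R]
Beat 6 (L): throw ball3 h=7 -> lands@13:R; in-air after throw: [b1@7:R b2@8:L b6@9:R b4@10:L b5@11:R b3@13:R]
Beat 7 (R): throw ball1 h=7 -> lands@14:L; in-air after throw: [b2@8:L b6@9:R b4@10:L b5@11:R b3@13:R b1@14:L]
Beat 8 (L): throw ball2 h=4 -> lands@12:L; in-air after throw: [b6@9:R b4@10:L b5@11:R b2@12:L b3@13:R b1@14:L]
Beat 9 (R): throw ball6 h=7 -> lands@16:L; in-air after throw: [b4@10:L b5@11:R b2@12:L b3@13:R b1@14:L b6@16:L]
Beat 10 (L): throw ball4 h=7 -> lands@17:R; in-air after throw: [b5@11:R b2@12:L b3@13:R b1@14:L b6@16:L b4@17:R]
Beat 11 (R): throw ball5 h=4 -> lands@15:R; in-air after throw: [b2@12:L b3@13:R b1@14:L b5@15:R b6@16:L b4@17:R]
Beat 12 (L): throw ball2 h=7 -> lands@19:R; in-air after throw: [b3@13:R b1@14:L b5@15:R b6@16:L b4@17:R b2@19:R]
Beat 13 (R): throw ball3 h=7 -> lands@20:L; in-air after throw: [b1@14:L b5@15:R b6@16:L b4@17:R b2@19:R b3@20:L]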